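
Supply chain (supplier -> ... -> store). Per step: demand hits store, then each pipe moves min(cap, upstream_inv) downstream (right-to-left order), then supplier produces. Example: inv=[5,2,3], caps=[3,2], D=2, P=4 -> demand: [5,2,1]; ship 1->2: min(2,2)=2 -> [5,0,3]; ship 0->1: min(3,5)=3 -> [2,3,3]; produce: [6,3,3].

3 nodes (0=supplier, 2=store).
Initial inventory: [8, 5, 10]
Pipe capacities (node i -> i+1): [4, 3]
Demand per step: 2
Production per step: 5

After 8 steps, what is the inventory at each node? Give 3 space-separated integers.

Step 1: demand=2,sold=2 ship[1->2]=3 ship[0->1]=4 prod=5 -> inv=[9 6 11]
Step 2: demand=2,sold=2 ship[1->2]=3 ship[0->1]=4 prod=5 -> inv=[10 7 12]
Step 3: demand=2,sold=2 ship[1->2]=3 ship[0->1]=4 prod=5 -> inv=[11 8 13]
Step 4: demand=2,sold=2 ship[1->2]=3 ship[0->1]=4 prod=5 -> inv=[12 9 14]
Step 5: demand=2,sold=2 ship[1->2]=3 ship[0->1]=4 prod=5 -> inv=[13 10 15]
Step 6: demand=2,sold=2 ship[1->2]=3 ship[0->1]=4 prod=5 -> inv=[14 11 16]
Step 7: demand=2,sold=2 ship[1->2]=3 ship[0->1]=4 prod=5 -> inv=[15 12 17]
Step 8: demand=2,sold=2 ship[1->2]=3 ship[0->1]=4 prod=5 -> inv=[16 13 18]

16 13 18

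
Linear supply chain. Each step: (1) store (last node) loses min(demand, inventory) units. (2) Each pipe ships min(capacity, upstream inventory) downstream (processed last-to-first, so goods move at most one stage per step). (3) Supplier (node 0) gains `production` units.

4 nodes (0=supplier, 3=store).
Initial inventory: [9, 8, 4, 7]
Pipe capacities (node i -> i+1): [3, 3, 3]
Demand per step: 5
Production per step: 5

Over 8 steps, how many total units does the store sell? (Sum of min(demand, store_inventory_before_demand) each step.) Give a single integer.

Step 1: sold=5 (running total=5) -> [11 8 4 5]
Step 2: sold=5 (running total=10) -> [13 8 4 3]
Step 3: sold=3 (running total=13) -> [15 8 4 3]
Step 4: sold=3 (running total=16) -> [17 8 4 3]
Step 5: sold=3 (running total=19) -> [19 8 4 3]
Step 6: sold=3 (running total=22) -> [21 8 4 3]
Step 7: sold=3 (running total=25) -> [23 8 4 3]
Step 8: sold=3 (running total=28) -> [25 8 4 3]

Answer: 28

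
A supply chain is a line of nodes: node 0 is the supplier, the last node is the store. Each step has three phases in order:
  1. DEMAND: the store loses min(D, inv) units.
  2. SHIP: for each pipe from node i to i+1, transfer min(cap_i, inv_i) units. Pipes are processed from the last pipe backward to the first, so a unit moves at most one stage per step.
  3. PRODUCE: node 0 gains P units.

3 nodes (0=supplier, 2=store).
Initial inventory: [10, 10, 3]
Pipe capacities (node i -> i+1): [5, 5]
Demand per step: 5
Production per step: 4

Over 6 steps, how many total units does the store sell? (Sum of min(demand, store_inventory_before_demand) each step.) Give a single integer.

Step 1: sold=3 (running total=3) -> [9 10 5]
Step 2: sold=5 (running total=8) -> [8 10 5]
Step 3: sold=5 (running total=13) -> [7 10 5]
Step 4: sold=5 (running total=18) -> [6 10 5]
Step 5: sold=5 (running total=23) -> [5 10 5]
Step 6: sold=5 (running total=28) -> [4 10 5]

Answer: 28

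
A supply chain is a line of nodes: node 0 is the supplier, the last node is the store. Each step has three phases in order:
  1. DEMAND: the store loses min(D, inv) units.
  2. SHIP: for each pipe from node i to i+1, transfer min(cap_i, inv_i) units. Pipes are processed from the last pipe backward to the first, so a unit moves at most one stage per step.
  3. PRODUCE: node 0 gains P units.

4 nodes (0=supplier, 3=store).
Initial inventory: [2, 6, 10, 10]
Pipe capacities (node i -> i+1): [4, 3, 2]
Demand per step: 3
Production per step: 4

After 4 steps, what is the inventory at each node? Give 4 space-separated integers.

Step 1: demand=3,sold=3 ship[2->3]=2 ship[1->2]=3 ship[0->1]=2 prod=4 -> inv=[4 5 11 9]
Step 2: demand=3,sold=3 ship[2->3]=2 ship[1->2]=3 ship[0->1]=4 prod=4 -> inv=[4 6 12 8]
Step 3: demand=3,sold=3 ship[2->3]=2 ship[1->2]=3 ship[0->1]=4 prod=4 -> inv=[4 7 13 7]
Step 4: demand=3,sold=3 ship[2->3]=2 ship[1->2]=3 ship[0->1]=4 prod=4 -> inv=[4 8 14 6]

4 8 14 6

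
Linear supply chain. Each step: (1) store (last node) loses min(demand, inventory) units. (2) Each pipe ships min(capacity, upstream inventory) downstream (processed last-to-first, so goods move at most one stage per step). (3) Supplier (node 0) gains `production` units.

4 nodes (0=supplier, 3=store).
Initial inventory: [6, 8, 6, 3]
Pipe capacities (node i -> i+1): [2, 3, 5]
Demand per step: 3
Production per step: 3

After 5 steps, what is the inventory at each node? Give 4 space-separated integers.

Step 1: demand=3,sold=3 ship[2->3]=5 ship[1->2]=3 ship[0->1]=2 prod=3 -> inv=[7 7 4 5]
Step 2: demand=3,sold=3 ship[2->3]=4 ship[1->2]=3 ship[0->1]=2 prod=3 -> inv=[8 6 3 6]
Step 3: demand=3,sold=3 ship[2->3]=3 ship[1->2]=3 ship[0->1]=2 prod=3 -> inv=[9 5 3 6]
Step 4: demand=3,sold=3 ship[2->3]=3 ship[1->2]=3 ship[0->1]=2 prod=3 -> inv=[10 4 3 6]
Step 5: demand=3,sold=3 ship[2->3]=3 ship[1->2]=3 ship[0->1]=2 prod=3 -> inv=[11 3 3 6]

11 3 3 6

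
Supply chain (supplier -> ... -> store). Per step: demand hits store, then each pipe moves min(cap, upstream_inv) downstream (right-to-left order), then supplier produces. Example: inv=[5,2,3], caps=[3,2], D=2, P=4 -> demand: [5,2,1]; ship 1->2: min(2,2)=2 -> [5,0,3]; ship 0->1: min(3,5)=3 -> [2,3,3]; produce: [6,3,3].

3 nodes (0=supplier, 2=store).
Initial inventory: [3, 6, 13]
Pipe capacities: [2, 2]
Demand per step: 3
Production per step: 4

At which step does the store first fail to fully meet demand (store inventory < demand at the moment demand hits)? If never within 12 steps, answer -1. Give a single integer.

Step 1: demand=3,sold=3 ship[1->2]=2 ship[0->1]=2 prod=4 -> [5 6 12]
Step 2: demand=3,sold=3 ship[1->2]=2 ship[0->1]=2 prod=4 -> [7 6 11]
Step 3: demand=3,sold=3 ship[1->2]=2 ship[0->1]=2 prod=4 -> [9 6 10]
Step 4: demand=3,sold=3 ship[1->2]=2 ship[0->1]=2 prod=4 -> [11 6 9]
Step 5: demand=3,sold=3 ship[1->2]=2 ship[0->1]=2 prod=4 -> [13 6 8]
Step 6: demand=3,sold=3 ship[1->2]=2 ship[0->1]=2 prod=4 -> [15 6 7]
Step 7: demand=3,sold=3 ship[1->2]=2 ship[0->1]=2 prod=4 -> [17 6 6]
Step 8: demand=3,sold=3 ship[1->2]=2 ship[0->1]=2 prod=4 -> [19 6 5]
Step 9: demand=3,sold=3 ship[1->2]=2 ship[0->1]=2 prod=4 -> [21 6 4]
Step 10: demand=3,sold=3 ship[1->2]=2 ship[0->1]=2 prod=4 -> [23 6 3]
Step 11: demand=3,sold=3 ship[1->2]=2 ship[0->1]=2 prod=4 -> [25 6 2]
Step 12: demand=3,sold=2 ship[1->2]=2 ship[0->1]=2 prod=4 -> [27 6 2]
First stockout at step 12

12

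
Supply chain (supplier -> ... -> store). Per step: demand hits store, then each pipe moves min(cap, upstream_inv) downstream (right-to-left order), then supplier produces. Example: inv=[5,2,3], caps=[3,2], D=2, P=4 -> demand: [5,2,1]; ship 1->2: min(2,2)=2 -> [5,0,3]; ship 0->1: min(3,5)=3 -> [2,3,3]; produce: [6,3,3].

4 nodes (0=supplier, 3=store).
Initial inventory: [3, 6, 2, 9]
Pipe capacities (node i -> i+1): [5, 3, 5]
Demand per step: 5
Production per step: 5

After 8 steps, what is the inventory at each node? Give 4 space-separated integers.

Step 1: demand=5,sold=5 ship[2->3]=2 ship[1->2]=3 ship[0->1]=3 prod=5 -> inv=[5 6 3 6]
Step 2: demand=5,sold=5 ship[2->3]=3 ship[1->2]=3 ship[0->1]=5 prod=5 -> inv=[5 8 3 4]
Step 3: demand=5,sold=4 ship[2->3]=3 ship[1->2]=3 ship[0->1]=5 prod=5 -> inv=[5 10 3 3]
Step 4: demand=5,sold=3 ship[2->3]=3 ship[1->2]=3 ship[0->1]=5 prod=5 -> inv=[5 12 3 3]
Step 5: demand=5,sold=3 ship[2->3]=3 ship[1->2]=3 ship[0->1]=5 prod=5 -> inv=[5 14 3 3]
Step 6: demand=5,sold=3 ship[2->3]=3 ship[1->2]=3 ship[0->1]=5 prod=5 -> inv=[5 16 3 3]
Step 7: demand=5,sold=3 ship[2->3]=3 ship[1->2]=3 ship[0->1]=5 prod=5 -> inv=[5 18 3 3]
Step 8: demand=5,sold=3 ship[2->3]=3 ship[1->2]=3 ship[0->1]=5 prod=5 -> inv=[5 20 3 3]

5 20 3 3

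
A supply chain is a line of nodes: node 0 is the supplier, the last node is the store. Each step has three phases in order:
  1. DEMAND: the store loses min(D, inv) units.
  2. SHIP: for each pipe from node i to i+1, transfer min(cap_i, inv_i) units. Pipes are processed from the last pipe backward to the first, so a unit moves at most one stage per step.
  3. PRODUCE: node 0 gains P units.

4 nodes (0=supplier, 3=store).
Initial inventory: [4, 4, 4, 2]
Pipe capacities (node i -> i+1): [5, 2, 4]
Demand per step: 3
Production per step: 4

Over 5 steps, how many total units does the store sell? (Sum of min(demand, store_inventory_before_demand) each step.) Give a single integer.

Step 1: sold=2 (running total=2) -> [4 6 2 4]
Step 2: sold=3 (running total=5) -> [4 8 2 3]
Step 3: sold=3 (running total=8) -> [4 10 2 2]
Step 4: sold=2 (running total=10) -> [4 12 2 2]
Step 5: sold=2 (running total=12) -> [4 14 2 2]

Answer: 12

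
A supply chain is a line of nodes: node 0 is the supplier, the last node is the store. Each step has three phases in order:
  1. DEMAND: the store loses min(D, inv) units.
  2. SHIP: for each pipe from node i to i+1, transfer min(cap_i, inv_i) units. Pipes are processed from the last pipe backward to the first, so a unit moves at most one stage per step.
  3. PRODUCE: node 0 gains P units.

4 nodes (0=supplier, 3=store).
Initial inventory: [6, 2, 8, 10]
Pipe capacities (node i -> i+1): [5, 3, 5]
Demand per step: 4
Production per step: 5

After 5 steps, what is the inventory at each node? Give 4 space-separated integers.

Step 1: demand=4,sold=4 ship[2->3]=5 ship[1->2]=2 ship[0->1]=5 prod=5 -> inv=[6 5 5 11]
Step 2: demand=4,sold=4 ship[2->3]=5 ship[1->2]=3 ship[0->1]=5 prod=5 -> inv=[6 7 3 12]
Step 3: demand=4,sold=4 ship[2->3]=3 ship[1->2]=3 ship[0->1]=5 prod=5 -> inv=[6 9 3 11]
Step 4: demand=4,sold=4 ship[2->3]=3 ship[1->2]=3 ship[0->1]=5 prod=5 -> inv=[6 11 3 10]
Step 5: demand=4,sold=4 ship[2->3]=3 ship[1->2]=3 ship[0->1]=5 prod=5 -> inv=[6 13 3 9]

6 13 3 9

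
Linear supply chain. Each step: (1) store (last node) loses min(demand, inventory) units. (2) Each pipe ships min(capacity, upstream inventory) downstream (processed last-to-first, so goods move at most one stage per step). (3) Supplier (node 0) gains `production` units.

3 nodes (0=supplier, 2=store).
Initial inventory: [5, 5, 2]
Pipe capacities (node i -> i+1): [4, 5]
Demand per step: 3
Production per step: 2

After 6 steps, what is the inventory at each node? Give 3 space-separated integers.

Step 1: demand=3,sold=2 ship[1->2]=5 ship[0->1]=4 prod=2 -> inv=[3 4 5]
Step 2: demand=3,sold=3 ship[1->2]=4 ship[0->1]=3 prod=2 -> inv=[2 3 6]
Step 3: demand=3,sold=3 ship[1->2]=3 ship[0->1]=2 prod=2 -> inv=[2 2 6]
Step 4: demand=3,sold=3 ship[1->2]=2 ship[0->1]=2 prod=2 -> inv=[2 2 5]
Step 5: demand=3,sold=3 ship[1->2]=2 ship[0->1]=2 prod=2 -> inv=[2 2 4]
Step 6: demand=3,sold=3 ship[1->2]=2 ship[0->1]=2 prod=2 -> inv=[2 2 3]

2 2 3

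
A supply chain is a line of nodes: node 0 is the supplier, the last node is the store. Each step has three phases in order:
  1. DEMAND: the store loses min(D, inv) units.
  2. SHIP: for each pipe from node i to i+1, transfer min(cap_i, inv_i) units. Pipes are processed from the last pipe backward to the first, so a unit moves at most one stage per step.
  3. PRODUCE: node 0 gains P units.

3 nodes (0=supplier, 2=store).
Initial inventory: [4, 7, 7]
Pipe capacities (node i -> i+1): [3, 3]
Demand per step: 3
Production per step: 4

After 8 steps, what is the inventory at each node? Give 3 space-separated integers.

Step 1: demand=3,sold=3 ship[1->2]=3 ship[0->1]=3 prod=4 -> inv=[5 7 7]
Step 2: demand=3,sold=3 ship[1->2]=3 ship[0->1]=3 prod=4 -> inv=[6 7 7]
Step 3: demand=3,sold=3 ship[1->2]=3 ship[0->1]=3 prod=4 -> inv=[7 7 7]
Step 4: demand=3,sold=3 ship[1->2]=3 ship[0->1]=3 prod=4 -> inv=[8 7 7]
Step 5: demand=3,sold=3 ship[1->2]=3 ship[0->1]=3 prod=4 -> inv=[9 7 7]
Step 6: demand=3,sold=3 ship[1->2]=3 ship[0->1]=3 prod=4 -> inv=[10 7 7]
Step 7: demand=3,sold=3 ship[1->2]=3 ship[0->1]=3 prod=4 -> inv=[11 7 7]
Step 8: demand=3,sold=3 ship[1->2]=3 ship[0->1]=3 prod=4 -> inv=[12 7 7]

12 7 7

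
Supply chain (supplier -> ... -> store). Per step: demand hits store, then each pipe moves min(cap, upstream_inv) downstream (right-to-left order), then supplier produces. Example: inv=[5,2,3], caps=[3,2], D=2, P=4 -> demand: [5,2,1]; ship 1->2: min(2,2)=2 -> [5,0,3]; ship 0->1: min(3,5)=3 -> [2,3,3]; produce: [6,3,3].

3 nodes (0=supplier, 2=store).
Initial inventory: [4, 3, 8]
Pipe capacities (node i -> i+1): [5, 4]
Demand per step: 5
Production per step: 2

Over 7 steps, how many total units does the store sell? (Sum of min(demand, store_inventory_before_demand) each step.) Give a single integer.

Answer: 23

Derivation:
Step 1: sold=5 (running total=5) -> [2 4 6]
Step 2: sold=5 (running total=10) -> [2 2 5]
Step 3: sold=5 (running total=15) -> [2 2 2]
Step 4: sold=2 (running total=17) -> [2 2 2]
Step 5: sold=2 (running total=19) -> [2 2 2]
Step 6: sold=2 (running total=21) -> [2 2 2]
Step 7: sold=2 (running total=23) -> [2 2 2]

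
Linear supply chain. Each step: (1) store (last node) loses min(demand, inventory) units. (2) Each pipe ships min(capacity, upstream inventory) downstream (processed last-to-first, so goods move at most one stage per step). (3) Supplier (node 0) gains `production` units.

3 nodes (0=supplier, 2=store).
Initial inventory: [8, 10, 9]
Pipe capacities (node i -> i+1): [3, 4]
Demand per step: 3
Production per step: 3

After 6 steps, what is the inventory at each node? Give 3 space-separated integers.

Step 1: demand=3,sold=3 ship[1->2]=4 ship[0->1]=3 prod=3 -> inv=[8 9 10]
Step 2: demand=3,sold=3 ship[1->2]=4 ship[0->1]=3 prod=3 -> inv=[8 8 11]
Step 3: demand=3,sold=3 ship[1->2]=4 ship[0->1]=3 prod=3 -> inv=[8 7 12]
Step 4: demand=3,sold=3 ship[1->2]=4 ship[0->1]=3 prod=3 -> inv=[8 6 13]
Step 5: demand=3,sold=3 ship[1->2]=4 ship[0->1]=3 prod=3 -> inv=[8 5 14]
Step 6: demand=3,sold=3 ship[1->2]=4 ship[0->1]=3 prod=3 -> inv=[8 4 15]

8 4 15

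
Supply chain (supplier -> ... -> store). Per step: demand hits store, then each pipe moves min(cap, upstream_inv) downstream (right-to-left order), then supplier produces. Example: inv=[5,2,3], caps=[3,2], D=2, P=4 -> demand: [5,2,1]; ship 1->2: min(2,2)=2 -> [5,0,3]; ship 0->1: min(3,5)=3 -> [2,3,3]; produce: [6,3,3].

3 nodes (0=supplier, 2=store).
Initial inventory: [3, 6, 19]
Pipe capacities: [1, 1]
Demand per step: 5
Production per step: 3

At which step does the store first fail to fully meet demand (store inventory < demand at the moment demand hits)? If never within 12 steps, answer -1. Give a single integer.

Step 1: demand=5,sold=5 ship[1->2]=1 ship[0->1]=1 prod=3 -> [5 6 15]
Step 2: demand=5,sold=5 ship[1->2]=1 ship[0->1]=1 prod=3 -> [7 6 11]
Step 3: demand=5,sold=5 ship[1->2]=1 ship[0->1]=1 prod=3 -> [9 6 7]
Step 4: demand=5,sold=5 ship[1->2]=1 ship[0->1]=1 prod=3 -> [11 6 3]
Step 5: demand=5,sold=3 ship[1->2]=1 ship[0->1]=1 prod=3 -> [13 6 1]
Step 6: demand=5,sold=1 ship[1->2]=1 ship[0->1]=1 prod=3 -> [15 6 1]
Step 7: demand=5,sold=1 ship[1->2]=1 ship[0->1]=1 prod=3 -> [17 6 1]
Step 8: demand=5,sold=1 ship[1->2]=1 ship[0->1]=1 prod=3 -> [19 6 1]
Step 9: demand=5,sold=1 ship[1->2]=1 ship[0->1]=1 prod=3 -> [21 6 1]
Step 10: demand=5,sold=1 ship[1->2]=1 ship[0->1]=1 prod=3 -> [23 6 1]
Step 11: demand=5,sold=1 ship[1->2]=1 ship[0->1]=1 prod=3 -> [25 6 1]
Step 12: demand=5,sold=1 ship[1->2]=1 ship[0->1]=1 prod=3 -> [27 6 1]
First stockout at step 5

5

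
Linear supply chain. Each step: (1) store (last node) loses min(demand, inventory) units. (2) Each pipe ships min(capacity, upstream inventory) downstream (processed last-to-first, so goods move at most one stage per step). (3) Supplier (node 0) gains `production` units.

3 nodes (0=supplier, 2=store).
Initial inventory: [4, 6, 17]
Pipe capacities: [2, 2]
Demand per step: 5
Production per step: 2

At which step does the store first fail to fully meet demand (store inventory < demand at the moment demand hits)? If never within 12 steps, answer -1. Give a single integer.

Step 1: demand=5,sold=5 ship[1->2]=2 ship[0->1]=2 prod=2 -> [4 6 14]
Step 2: demand=5,sold=5 ship[1->2]=2 ship[0->1]=2 prod=2 -> [4 6 11]
Step 3: demand=5,sold=5 ship[1->2]=2 ship[0->1]=2 prod=2 -> [4 6 8]
Step 4: demand=5,sold=5 ship[1->2]=2 ship[0->1]=2 prod=2 -> [4 6 5]
Step 5: demand=5,sold=5 ship[1->2]=2 ship[0->1]=2 prod=2 -> [4 6 2]
Step 6: demand=5,sold=2 ship[1->2]=2 ship[0->1]=2 prod=2 -> [4 6 2]
Step 7: demand=5,sold=2 ship[1->2]=2 ship[0->1]=2 prod=2 -> [4 6 2]
Step 8: demand=5,sold=2 ship[1->2]=2 ship[0->1]=2 prod=2 -> [4 6 2]
Step 9: demand=5,sold=2 ship[1->2]=2 ship[0->1]=2 prod=2 -> [4 6 2]
Step 10: demand=5,sold=2 ship[1->2]=2 ship[0->1]=2 prod=2 -> [4 6 2]
Step 11: demand=5,sold=2 ship[1->2]=2 ship[0->1]=2 prod=2 -> [4 6 2]
Step 12: demand=5,sold=2 ship[1->2]=2 ship[0->1]=2 prod=2 -> [4 6 2]
First stockout at step 6

6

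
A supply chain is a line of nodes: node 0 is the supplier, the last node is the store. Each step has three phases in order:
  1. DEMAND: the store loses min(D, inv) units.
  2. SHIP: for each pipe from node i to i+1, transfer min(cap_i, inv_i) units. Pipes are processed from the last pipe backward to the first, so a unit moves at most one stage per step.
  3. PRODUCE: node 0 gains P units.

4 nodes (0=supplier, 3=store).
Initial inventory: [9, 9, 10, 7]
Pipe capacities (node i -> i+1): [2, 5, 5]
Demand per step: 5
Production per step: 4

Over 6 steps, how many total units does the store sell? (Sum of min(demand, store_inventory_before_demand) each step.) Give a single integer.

Answer: 30

Derivation:
Step 1: sold=5 (running total=5) -> [11 6 10 7]
Step 2: sold=5 (running total=10) -> [13 3 10 7]
Step 3: sold=5 (running total=15) -> [15 2 8 7]
Step 4: sold=5 (running total=20) -> [17 2 5 7]
Step 5: sold=5 (running total=25) -> [19 2 2 7]
Step 6: sold=5 (running total=30) -> [21 2 2 4]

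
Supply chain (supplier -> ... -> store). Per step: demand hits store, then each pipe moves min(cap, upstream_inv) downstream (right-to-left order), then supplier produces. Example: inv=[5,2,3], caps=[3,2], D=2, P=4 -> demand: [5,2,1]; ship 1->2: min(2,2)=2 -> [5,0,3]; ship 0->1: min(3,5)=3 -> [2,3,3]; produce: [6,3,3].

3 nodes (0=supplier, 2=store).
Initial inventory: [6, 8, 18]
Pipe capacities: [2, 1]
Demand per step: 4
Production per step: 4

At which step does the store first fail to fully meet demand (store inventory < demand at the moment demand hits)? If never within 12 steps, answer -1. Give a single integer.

Step 1: demand=4,sold=4 ship[1->2]=1 ship[0->1]=2 prod=4 -> [8 9 15]
Step 2: demand=4,sold=4 ship[1->2]=1 ship[0->1]=2 prod=4 -> [10 10 12]
Step 3: demand=4,sold=4 ship[1->2]=1 ship[0->1]=2 prod=4 -> [12 11 9]
Step 4: demand=4,sold=4 ship[1->2]=1 ship[0->1]=2 prod=4 -> [14 12 6]
Step 5: demand=4,sold=4 ship[1->2]=1 ship[0->1]=2 prod=4 -> [16 13 3]
Step 6: demand=4,sold=3 ship[1->2]=1 ship[0->1]=2 prod=4 -> [18 14 1]
Step 7: demand=4,sold=1 ship[1->2]=1 ship[0->1]=2 prod=4 -> [20 15 1]
Step 8: demand=4,sold=1 ship[1->2]=1 ship[0->1]=2 prod=4 -> [22 16 1]
Step 9: demand=4,sold=1 ship[1->2]=1 ship[0->1]=2 prod=4 -> [24 17 1]
Step 10: demand=4,sold=1 ship[1->2]=1 ship[0->1]=2 prod=4 -> [26 18 1]
Step 11: demand=4,sold=1 ship[1->2]=1 ship[0->1]=2 prod=4 -> [28 19 1]
Step 12: demand=4,sold=1 ship[1->2]=1 ship[0->1]=2 prod=4 -> [30 20 1]
First stockout at step 6

6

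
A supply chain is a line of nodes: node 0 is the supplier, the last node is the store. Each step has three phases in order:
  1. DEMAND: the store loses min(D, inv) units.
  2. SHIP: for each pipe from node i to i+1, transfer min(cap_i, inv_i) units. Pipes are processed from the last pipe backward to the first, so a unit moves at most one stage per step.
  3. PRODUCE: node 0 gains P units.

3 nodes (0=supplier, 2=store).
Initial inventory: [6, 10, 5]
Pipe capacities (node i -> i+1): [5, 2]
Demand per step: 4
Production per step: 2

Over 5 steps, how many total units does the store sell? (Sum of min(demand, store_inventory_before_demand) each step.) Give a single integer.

Step 1: sold=4 (running total=4) -> [3 13 3]
Step 2: sold=3 (running total=7) -> [2 14 2]
Step 3: sold=2 (running total=9) -> [2 14 2]
Step 4: sold=2 (running total=11) -> [2 14 2]
Step 5: sold=2 (running total=13) -> [2 14 2]

Answer: 13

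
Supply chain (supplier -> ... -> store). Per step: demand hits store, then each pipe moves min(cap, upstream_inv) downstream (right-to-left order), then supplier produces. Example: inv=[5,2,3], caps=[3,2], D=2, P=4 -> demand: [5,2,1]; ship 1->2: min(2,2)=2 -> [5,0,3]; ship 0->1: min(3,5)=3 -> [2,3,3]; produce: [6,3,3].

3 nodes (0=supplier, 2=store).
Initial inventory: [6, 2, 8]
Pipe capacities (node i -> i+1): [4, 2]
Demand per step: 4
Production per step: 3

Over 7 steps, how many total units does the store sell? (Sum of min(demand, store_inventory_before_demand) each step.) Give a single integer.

Step 1: sold=4 (running total=4) -> [5 4 6]
Step 2: sold=4 (running total=8) -> [4 6 4]
Step 3: sold=4 (running total=12) -> [3 8 2]
Step 4: sold=2 (running total=14) -> [3 9 2]
Step 5: sold=2 (running total=16) -> [3 10 2]
Step 6: sold=2 (running total=18) -> [3 11 2]
Step 7: sold=2 (running total=20) -> [3 12 2]

Answer: 20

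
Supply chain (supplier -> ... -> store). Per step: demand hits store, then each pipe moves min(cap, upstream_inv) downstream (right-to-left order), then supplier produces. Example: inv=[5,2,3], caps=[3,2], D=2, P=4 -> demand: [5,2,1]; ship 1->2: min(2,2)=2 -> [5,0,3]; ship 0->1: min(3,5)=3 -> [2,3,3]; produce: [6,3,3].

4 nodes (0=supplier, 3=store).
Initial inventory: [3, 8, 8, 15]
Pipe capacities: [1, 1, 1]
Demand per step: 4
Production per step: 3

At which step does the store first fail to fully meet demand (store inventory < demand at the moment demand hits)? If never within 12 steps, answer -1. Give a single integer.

Step 1: demand=4,sold=4 ship[2->3]=1 ship[1->2]=1 ship[0->1]=1 prod=3 -> [5 8 8 12]
Step 2: demand=4,sold=4 ship[2->3]=1 ship[1->2]=1 ship[0->1]=1 prod=3 -> [7 8 8 9]
Step 3: demand=4,sold=4 ship[2->3]=1 ship[1->2]=1 ship[0->1]=1 prod=3 -> [9 8 8 6]
Step 4: demand=4,sold=4 ship[2->3]=1 ship[1->2]=1 ship[0->1]=1 prod=3 -> [11 8 8 3]
Step 5: demand=4,sold=3 ship[2->3]=1 ship[1->2]=1 ship[0->1]=1 prod=3 -> [13 8 8 1]
Step 6: demand=4,sold=1 ship[2->3]=1 ship[1->2]=1 ship[0->1]=1 prod=3 -> [15 8 8 1]
Step 7: demand=4,sold=1 ship[2->3]=1 ship[1->2]=1 ship[0->1]=1 prod=3 -> [17 8 8 1]
Step 8: demand=4,sold=1 ship[2->3]=1 ship[1->2]=1 ship[0->1]=1 prod=3 -> [19 8 8 1]
Step 9: demand=4,sold=1 ship[2->3]=1 ship[1->2]=1 ship[0->1]=1 prod=3 -> [21 8 8 1]
Step 10: demand=4,sold=1 ship[2->3]=1 ship[1->2]=1 ship[0->1]=1 prod=3 -> [23 8 8 1]
Step 11: demand=4,sold=1 ship[2->3]=1 ship[1->2]=1 ship[0->1]=1 prod=3 -> [25 8 8 1]
Step 12: demand=4,sold=1 ship[2->3]=1 ship[1->2]=1 ship[0->1]=1 prod=3 -> [27 8 8 1]
First stockout at step 5

5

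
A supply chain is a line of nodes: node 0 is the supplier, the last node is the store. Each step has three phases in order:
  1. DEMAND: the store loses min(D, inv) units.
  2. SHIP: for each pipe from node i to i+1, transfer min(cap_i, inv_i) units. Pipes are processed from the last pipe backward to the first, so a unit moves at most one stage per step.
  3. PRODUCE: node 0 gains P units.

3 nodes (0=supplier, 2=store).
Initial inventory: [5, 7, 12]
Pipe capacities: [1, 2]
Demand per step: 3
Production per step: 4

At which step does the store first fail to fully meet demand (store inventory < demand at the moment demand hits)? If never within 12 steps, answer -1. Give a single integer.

Step 1: demand=3,sold=3 ship[1->2]=2 ship[0->1]=1 prod=4 -> [8 6 11]
Step 2: demand=3,sold=3 ship[1->2]=2 ship[0->1]=1 prod=4 -> [11 5 10]
Step 3: demand=3,sold=3 ship[1->2]=2 ship[0->1]=1 prod=4 -> [14 4 9]
Step 4: demand=3,sold=3 ship[1->2]=2 ship[0->1]=1 prod=4 -> [17 3 8]
Step 5: demand=3,sold=3 ship[1->2]=2 ship[0->1]=1 prod=4 -> [20 2 7]
Step 6: demand=3,sold=3 ship[1->2]=2 ship[0->1]=1 prod=4 -> [23 1 6]
Step 7: demand=3,sold=3 ship[1->2]=1 ship[0->1]=1 prod=4 -> [26 1 4]
Step 8: demand=3,sold=3 ship[1->2]=1 ship[0->1]=1 prod=4 -> [29 1 2]
Step 9: demand=3,sold=2 ship[1->2]=1 ship[0->1]=1 prod=4 -> [32 1 1]
Step 10: demand=3,sold=1 ship[1->2]=1 ship[0->1]=1 prod=4 -> [35 1 1]
Step 11: demand=3,sold=1 ship[1->2]=1 ship[0->1]=1 prod=4 -> [38 1 1]
Step 12: demand=3,sold=1 ship[1->2]=1 ship[0->1]=1 prod=4 -> [41 1 1]
First stockout at step 9

9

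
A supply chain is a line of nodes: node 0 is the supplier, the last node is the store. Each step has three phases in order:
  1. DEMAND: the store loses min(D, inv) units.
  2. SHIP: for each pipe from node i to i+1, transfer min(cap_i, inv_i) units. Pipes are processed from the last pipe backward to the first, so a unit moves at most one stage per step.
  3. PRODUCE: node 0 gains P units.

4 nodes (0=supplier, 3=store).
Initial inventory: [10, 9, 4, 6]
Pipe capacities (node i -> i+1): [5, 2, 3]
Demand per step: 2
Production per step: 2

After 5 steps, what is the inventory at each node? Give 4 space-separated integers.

Step 1: demand=2,sold=2 ship[2->3]=3 ship[1->2]=2 ship[0->1]=5 prod=2 -> inv=[7 12 3 7]
Step 2: demand=2,sold=2 ship[2->3]=3 ship[1->2]=2 ship[0->1]=5 prod=2 -> inv=[4 15 2 8]
Step 3: demand=2,sold=2 ship[2->3]=2 ship[1->2]=2 ship[0->1]=4 prod=2 -> inv=[2 17 2 8]
Step 4: demand=2,sold=2 ship[2->3]=2 ship[1->2]=2 ship[0->1]=2 prod=2 -> inv=[2 17 2 8]
Step 5: demand=2,sold=2 ship[2->3]=2 ship[1->2]=2 ship[0->1]=2 prod=2 -> inv=[2 17 2 8]

2 17 2 8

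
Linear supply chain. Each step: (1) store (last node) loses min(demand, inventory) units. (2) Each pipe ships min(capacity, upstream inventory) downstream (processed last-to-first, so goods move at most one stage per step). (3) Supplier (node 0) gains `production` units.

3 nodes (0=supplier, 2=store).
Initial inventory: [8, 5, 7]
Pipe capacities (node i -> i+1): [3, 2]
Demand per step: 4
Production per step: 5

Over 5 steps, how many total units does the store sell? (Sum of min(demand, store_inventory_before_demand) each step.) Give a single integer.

Step 1: sold=4 (running total=4) -> [10 6 5]
Step 2: sold=4 (running total=8) -> [12 7 3]
Step 3: sold=3 (running total=11) -> [14 8 2]
Step 4: sold=2 (running total=13) -> [16 9 2]
Step 5: sold=2 (running total=15) -> [18 10 2]

Answer: 15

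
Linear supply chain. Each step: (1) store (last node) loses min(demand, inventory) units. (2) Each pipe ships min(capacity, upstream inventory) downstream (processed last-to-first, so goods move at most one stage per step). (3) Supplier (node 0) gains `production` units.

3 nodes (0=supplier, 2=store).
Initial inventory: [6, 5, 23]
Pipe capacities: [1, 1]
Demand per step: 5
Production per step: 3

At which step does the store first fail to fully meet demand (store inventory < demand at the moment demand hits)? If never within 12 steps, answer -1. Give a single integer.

Step 1: demand=5,sold=5 ship[1->2]=1 ship[0->1]=1 prod=3 -> [8 5 19]
Step 2: demand=5,sold=5 ship[1->2]=1 ship[0->1]=1 prod=3 -> [10 5 15]
Step 3: demand=5,sold=5 ship[1->2]=1 ship[0->1]=1 prod=3 -> [12 5 11]
Step 4: demand=5,sold=5 ship[1->2]=1 ship[0->1]=1 prod=3 -> [14 5 7]
Step 5: demand=5,sold=5 ship[1->2]=1 ship[0->1]=1 prod=3 -> [16 5 3]
Step 6: demand=5,sold=3 ship[1->2]=1 ship[0->1]=1 prod=3 -> [18 5 1]
Step 7: demand=5,sold=1 ship[1->2]=1 ship[0->1]=1 prod=3 -> [20 5 1]
Step 8: demand=5,sold=1 ship[1->2]=1 ship[0->1]=1 prod=3 -> [22 5 1]
Step 9: demand=5,sold=1 ship[1->2]=1 ship[0->1]=1 prod=3 -> [24 5 1]
Step 10: demand=5,sold=1 ship[1->2]=1 ship[0->1]=1 prod=3 -> [26 5 1]
Step 11: demand=5,sold=1 ship[1->2]=1 ship[0->1]=1 prod=3 -> [28 5 1]
Step 12: demand=5,sold=1 ship[1->2]=1 ship[0->1]=1 prod=3 -> [30 5 1]
First stockout at step 6

6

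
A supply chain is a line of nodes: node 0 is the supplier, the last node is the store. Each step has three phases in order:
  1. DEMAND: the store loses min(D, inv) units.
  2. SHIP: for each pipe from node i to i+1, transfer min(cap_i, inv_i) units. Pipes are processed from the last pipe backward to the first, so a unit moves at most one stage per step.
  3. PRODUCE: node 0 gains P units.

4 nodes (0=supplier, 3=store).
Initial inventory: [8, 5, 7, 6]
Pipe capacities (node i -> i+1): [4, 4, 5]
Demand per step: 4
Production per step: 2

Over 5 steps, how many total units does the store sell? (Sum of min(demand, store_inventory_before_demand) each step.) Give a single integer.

Step 1: sold=4 (running total=4) -> [6 5 6 7]
Step 2: sold=4 (running total=8) -> [4 5 5 8]
Step 3: sold=4 (running total=12) -> [2 5 4 9]
Step 4: sold=4 (running total=16) -> [2 3 4 9]
Step 5: sold=4 (running total=20) -> [2 2 3 9]

Answer: 20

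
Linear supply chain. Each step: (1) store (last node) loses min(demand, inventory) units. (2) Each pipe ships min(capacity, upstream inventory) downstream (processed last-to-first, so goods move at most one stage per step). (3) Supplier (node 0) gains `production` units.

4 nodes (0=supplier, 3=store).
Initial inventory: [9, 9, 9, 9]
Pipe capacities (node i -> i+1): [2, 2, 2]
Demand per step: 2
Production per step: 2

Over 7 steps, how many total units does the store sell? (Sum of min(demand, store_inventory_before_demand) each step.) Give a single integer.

Answer: 14

Derivation:
Step 1: sold=2 (running total=2) -> [9 9 9 9]
Step 2: sold=2 (running total=4) -> [9 9 9 9]
Step 3: sold=2 (running total=6) -> [9 9 9 9]
Step 4: sold=2 (running total=8) -> [9 9 9 9]
Step 5: sold=2 (running total=10) -> [9 9 9 9]
Step 6: sold=2 (running total=12) -> [9 9 9 9]
Step 7: sold=2 (running total=14) -> [9 9 9 9]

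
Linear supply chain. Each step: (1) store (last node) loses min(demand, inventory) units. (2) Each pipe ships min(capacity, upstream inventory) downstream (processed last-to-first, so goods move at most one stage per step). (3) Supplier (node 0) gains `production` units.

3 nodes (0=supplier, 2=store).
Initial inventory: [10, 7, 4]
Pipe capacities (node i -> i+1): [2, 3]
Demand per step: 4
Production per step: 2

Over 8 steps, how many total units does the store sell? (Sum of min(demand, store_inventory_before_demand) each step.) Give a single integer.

Answer: 23

Derivation:
Step 1: sold=4 (running total=4) -> [10 6 3]
Step 2: sold=3 (running total=7) -> [10 5 3]
Step 3: sold=3 (running total=10) -> [10 4 3]
Step 4: sold=3 (running total=13) -> [10 3 3]
Step 5: sold=3 (running total=16) -> [10 2 3]
Step 6: sold=3 (running total=19) -> [10 2 2]
Step 7: sold=2 (running total=21) -> [10 2 2]
Step 8: sold=2 (running total=23) -> [10 2 2]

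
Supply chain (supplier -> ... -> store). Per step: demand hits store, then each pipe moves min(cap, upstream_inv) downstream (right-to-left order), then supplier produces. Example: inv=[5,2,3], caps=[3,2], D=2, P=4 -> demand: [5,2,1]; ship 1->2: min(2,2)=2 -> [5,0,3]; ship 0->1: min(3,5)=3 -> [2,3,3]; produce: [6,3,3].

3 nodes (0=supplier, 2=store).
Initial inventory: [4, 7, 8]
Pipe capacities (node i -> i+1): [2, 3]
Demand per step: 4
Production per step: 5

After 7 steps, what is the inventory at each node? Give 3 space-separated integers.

Step 1: demand=4,sold=4 ship[1->2]=3 ship[0->1]=2 prod=5 -> inv=[7 6 7]
Step 2: demand=4,sold=4 ship[1->2]=3 ship[0->1]=2 prod=5 -> inv=[10 5 6]
Step 3: demand=4,sold=4 ship[1->2]=3 ship[0->1]=2 prod=5 -> inv=[13 4 5]
Step 4: demand=4,sold=4 ship[1->2]=3 ship[0->1]=2 prod=5 -> inv=[16 3 4]
Step 5: demand=4,sold=4 ship[1->2]=3 ship[0->1]=2 prod=5 -> inv=[19 2 3]
Step 6: demand=4,sold=3 ship[1->2]=2 ship[0->1]=2 prod=5 -> inv=[22 2 2]
Step 7: demand=4,sold=2 ship[1->2]=2 ship[0->1]=2 prod=5 -> inv=[25 2 2]

25 2 2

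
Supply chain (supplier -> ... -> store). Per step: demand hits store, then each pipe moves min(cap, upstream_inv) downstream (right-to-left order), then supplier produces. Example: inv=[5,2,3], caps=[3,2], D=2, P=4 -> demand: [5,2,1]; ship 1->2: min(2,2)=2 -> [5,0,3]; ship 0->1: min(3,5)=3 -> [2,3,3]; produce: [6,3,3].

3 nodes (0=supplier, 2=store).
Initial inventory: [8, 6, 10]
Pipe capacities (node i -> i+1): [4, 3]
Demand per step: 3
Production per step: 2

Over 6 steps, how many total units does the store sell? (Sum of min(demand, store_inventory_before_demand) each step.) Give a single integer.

Answer: 18

Derivation:
Step 1: sold=3 (running total=3) -> [6 7 10]
Step 2: sold=3 (running total=6) -> [4 8 10]
Step 3: sold=3 (running total=9) -> [2 9 10]
Step 4: sold=3 (running total=12) -> [2 8 10]
Step 5: sold=3 (running total=15) -> [2 7 10]
Step 6: sold=3 (running total=18) -> [2 6 10]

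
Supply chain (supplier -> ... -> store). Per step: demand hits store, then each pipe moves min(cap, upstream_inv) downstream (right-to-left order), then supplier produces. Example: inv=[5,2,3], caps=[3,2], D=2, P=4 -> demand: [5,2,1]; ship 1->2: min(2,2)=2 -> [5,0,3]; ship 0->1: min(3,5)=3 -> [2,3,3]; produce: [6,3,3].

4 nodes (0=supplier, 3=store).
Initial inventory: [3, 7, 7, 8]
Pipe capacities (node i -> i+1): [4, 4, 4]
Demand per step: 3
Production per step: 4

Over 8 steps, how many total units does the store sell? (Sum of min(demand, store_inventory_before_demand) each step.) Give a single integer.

Answer: 24

Derivation:
Step 1: sold=3 (running total=3) -> [4 6 7 9]
Step 2: sold=3 (running total=6) -> [4 6 7 10]
Step 3: sold=3 (running total=9) -> [4 6 7 11]
Step 4: sold=3 (running total=12) -> [4 6 7 12]
Step 5: sold=3 (running total=15) -> [4 6 7 13]
Step 6: sold=3 (running total=18) -> [4 6 7 14]
Step 7: sold=3 (running total=21) -> [4 6 7 15]
Step 8: sold=3 (running total=24) -> [4 6 7 16]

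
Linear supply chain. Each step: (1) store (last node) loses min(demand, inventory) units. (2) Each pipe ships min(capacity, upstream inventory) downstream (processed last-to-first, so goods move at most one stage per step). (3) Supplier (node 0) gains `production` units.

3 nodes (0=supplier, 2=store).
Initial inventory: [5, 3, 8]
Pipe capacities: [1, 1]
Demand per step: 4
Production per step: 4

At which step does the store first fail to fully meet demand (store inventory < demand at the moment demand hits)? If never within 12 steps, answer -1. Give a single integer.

Step 1: demand=4,sold=4 ship[1->2]=1 ship[0->1]=1 prod=4 -> [8 3 5]
Step 2: demand=4,sold=4 ship[1->2]=1 ship[0->1]=1 prod=4 -> [11 3 2]
Step 3: demand=4,sold=2 ship[1->2]=1 ship[0->1]=1 prod=4 -> [14 3 1]
Step 4: demand=4,sold=1 ship[1->2]=1 ship[0->1]=1 prod=4 -> [17 3 1]
Step 5: demand=4,sold=1 ship[1->2]=1 ship[0->1]=1 prod=4 -> [20 3 1]
Step 6: demand=4,sold=1 ship[1->2]=1 ship[0->1]=1 prod=4 -> [23 3 1]
Step 7: demand=4,sold=1 ship[1->2]=1 ship[0->1]=1 prod=4 -> [26 3 1]
Step 8: demand=4,sold=1 ship[1->2]=1 ship[0->1]=1 prod=4 -> [29 3 1]
Step 9: demand=4,sold=1 ship[1->2]=1 ship[0->1]=1 prod=4 -> [32 3 1]
Step 10: demand=4,sold=1 ship[1->2]=1 ship[0->1]=1 prod=4 -> [35 3 1]
Step 11: demand=4,sold=1 ship[1->2]=1 ship[0->1]=1 prod=4 -> [38 3 1]
Step 12: demand=4,sold=1 ship[1->2]=1 ship[0->1]=1 prod=4 -> [41 3 1]
First stockout at step 3

3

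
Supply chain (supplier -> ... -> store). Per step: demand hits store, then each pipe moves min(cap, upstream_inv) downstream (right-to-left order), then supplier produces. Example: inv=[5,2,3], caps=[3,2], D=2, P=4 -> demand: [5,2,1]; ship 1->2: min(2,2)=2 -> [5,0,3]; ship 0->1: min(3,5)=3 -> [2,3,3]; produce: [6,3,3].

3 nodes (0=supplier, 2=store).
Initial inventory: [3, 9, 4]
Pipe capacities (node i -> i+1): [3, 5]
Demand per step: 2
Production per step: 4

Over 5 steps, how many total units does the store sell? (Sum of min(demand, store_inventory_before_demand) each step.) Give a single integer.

Step 1: sold=2 (running total=2) -> [4 7 7]
Step 2: sold=2 (running total=4) -> [5 5 10]
Step 3: sold=2 (running total=6) -> [6 3 13]
Step 4: sold=2 (running total=8) -> [7 3 14]
Step 5: sold=2 (running total=10) -> [8 3 15]

Answer: 10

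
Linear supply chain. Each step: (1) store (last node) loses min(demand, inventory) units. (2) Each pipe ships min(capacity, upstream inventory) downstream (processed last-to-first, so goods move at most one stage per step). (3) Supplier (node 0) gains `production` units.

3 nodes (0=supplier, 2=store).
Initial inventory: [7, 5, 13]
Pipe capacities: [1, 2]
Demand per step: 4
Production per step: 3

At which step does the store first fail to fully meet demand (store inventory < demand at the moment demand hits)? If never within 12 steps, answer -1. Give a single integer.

Step 1: demand=4,sold=4 ship[1->2]=2 ship[0->1]=1 prod=3 -> [9 4 11]
Step 2: demand=4,sold=4 ship[1->2]=2 ship[0->1]=1 prod=3 -> [11 3 9]
Step 3: demand=4,sold=4 ship[1->2]=2 ship[0->1]=1 prod=3 -> [13 2 7]
Step 4: demand=4,sold=4 ship[1->2]=2 ship[0->1]=1 prod=3 -> [15 1 5]
Step 5: demand=4,sold=4 ship[1->2]=1 ship[0->1]=1 prod=3 -> [17 1 2]
Step 6: demand=4,sold=2 ship[1->2]=1 ship[0->1]=1 prod=3 -> [19 1 1]
Step 7: demand=4,sold=1 ship[1->2]=1 ship[0->1]=1 prod=3 -> [21 1 1]
Step 8: demand=4,sold=1 ship[1->2]=1 ship[0->1]=1 prod=3 -> [23 1 1]
Step 9: demand=4,sold=1 ship[1->2]=1 ship[0->1]=1 prod=3 -> [25 1 1]
Step 10: demand=4,sold=1 ship[1->2]=1 ship[0->1]=1 prod=3 -> [27 1 1]
Step 11: demand=4,sold=1 ship[1->2]=1 ship[0->1]=1 prod=3 -> [29 1 1]
Step 12: demand=4,sold=1 ship[1->2]=1 ship[0->1]=1 prod=3 -> [31 1 1]
First stockout at step 6

6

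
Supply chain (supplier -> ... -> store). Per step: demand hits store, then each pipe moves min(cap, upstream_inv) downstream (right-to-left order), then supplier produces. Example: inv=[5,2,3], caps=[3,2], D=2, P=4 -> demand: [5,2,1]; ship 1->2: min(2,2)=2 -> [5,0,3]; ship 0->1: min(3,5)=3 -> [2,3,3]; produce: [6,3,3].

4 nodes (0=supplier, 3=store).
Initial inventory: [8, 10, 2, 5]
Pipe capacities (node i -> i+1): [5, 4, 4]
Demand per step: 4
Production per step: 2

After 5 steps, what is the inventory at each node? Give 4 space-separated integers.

Step 1: demand=4,sold=4 ship[2->3]=2 ship[1->2]=4 ship[0->1]=5 prod=2 -> inv=[5 11 4 3]
Step 2: demand=4,sold=3 ship[2->3]=4 ship[1->2]=4 ship[0->1]=5 prod=2 -> inv=[2 12 4 4]
Step 3: demand=4,sold=4 ship[2->3]=4 ship[1->2]=4 ship[0->1]=2 prod=2 -> inv=[2 10 4 4]
Step 4: demand=4,sold=4 ship[2->3]=4 ship[1->2]=4 ship[0->1]=2 prod=2 -> inv=[2 8 4 4]
Step 5: demand=4,sold=4 ship[2->3]=4 ship[1->2]=4 ship[0->1]=2 prod=2 -> inv=[2 6 4 4]

2 6 4 4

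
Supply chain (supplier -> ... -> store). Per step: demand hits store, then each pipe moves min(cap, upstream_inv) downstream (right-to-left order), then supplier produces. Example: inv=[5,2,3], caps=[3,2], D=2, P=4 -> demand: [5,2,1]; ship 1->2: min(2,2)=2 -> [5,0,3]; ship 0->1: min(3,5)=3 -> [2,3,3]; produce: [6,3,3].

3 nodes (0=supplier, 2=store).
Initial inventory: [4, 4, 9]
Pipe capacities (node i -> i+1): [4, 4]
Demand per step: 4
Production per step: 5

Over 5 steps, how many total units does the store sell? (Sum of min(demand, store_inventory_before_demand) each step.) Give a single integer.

Step 1: sold=4 (running total=4) -> [5 4 9]
Step 2: sold=4 (running total=8) -> [6 4 9]
Step 3: sold=4 (running total=12) -> [7 4 9]
Step 4: sold=4 (running total=16) -> [8 4 9]
Step 5: sold=4 (running total=20) -> [9 4 9]

Answer: 20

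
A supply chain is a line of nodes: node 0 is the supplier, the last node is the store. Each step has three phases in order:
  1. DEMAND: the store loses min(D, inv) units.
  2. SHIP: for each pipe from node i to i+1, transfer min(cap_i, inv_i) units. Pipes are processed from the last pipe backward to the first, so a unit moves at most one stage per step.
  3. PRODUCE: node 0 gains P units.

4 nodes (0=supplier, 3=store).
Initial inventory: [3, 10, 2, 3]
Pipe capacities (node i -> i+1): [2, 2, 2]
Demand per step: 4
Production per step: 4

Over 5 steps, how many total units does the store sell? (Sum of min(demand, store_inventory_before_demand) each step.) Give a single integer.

Answer: 11

Derivation:
Step 1: sold=3 (running total=3) -> [5 10 2 2]
Step 2: sold=2 (running total=5) -> [7 10 2 2]
Step 3: sold=2 (running total=7) -> [9 10 2 2]
Step 4: sold=2 (running total=9) -> [11 10 2 2]
Step 5: sold=2 (running total=11) -> [13 10 2 2]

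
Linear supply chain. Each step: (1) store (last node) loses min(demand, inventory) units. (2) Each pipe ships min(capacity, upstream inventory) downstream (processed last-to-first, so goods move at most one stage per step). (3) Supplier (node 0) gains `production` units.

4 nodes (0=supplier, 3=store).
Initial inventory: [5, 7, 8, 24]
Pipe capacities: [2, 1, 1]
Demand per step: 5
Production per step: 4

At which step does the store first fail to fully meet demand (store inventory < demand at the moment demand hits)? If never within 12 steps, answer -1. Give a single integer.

Step 1: demand=5,sold=5 ship[2->3]=1 ship[1->2]=1 ship[0->1]=2 prod=4 -> [7 8 8 20]
Step 2: demand=5,sold=5 ship[2->3]=1 ship[1->2]=1 ship[0->1]=2 prod=4 -> [9 9 8 16]
Step 3: demand=5,sold=5 ship[2->3]=1 ship[1->2]=1 ship[0->1]=2 prod=4 -> [11 10 8 12]
Step 4: demand=5,sold=5 ship[2->3]=1 ship[1->2]=1 ship[0->1]=2 prod=4 -> [13 11 8 8]
Step 5: demand=5,sold=5 ship[2->3]=1 ship[1->2]=1 ship[0->1]=2 prod=4 -> [15 12 8 4]
Step 6: demand=5,sold=4 ship[2->3]=1 ship[1->2]=1 ship[0->1]=2 prod=4 -> [17 13 8 1]
Step 7: demand=5,sold=1 ship[2->3]=1 ship[1->2]=1 ship[0->1]=2 prod=4 -> [19 14 8 1]
Step 8: demand=5,sold=1 ship[2->3]=1 ship[1->2]=1 ship[0->1]=2 prod=4 -> [21 15 8 1]
Step 9: demand=5,sold=1 ship[2->3]=1 ship[1->2]=1 ship[0->1]=2 prod=4 -> [23 16 8 1]
Step 10: demand=5,sold=1 ship[2->3]=1 ship[1->2]=1 ship[0->1]=2 prod=4 -> [25 17 8 1]
Step 11: demand=5,sold=1 ship[2->3]=1 ship[1->2]=1 ship[0->1]=2 prod=4 -> [27 18 8 1]
Step 12: demand=5,sold=1 ship[2->3]=1 ship[1->2]=1 ship[0->1]=2 prod=4 -> [29 19 8 1]
First stockout at step 6

6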